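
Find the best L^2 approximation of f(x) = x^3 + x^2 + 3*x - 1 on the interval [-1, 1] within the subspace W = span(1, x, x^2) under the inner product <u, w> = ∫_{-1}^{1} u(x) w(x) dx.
g(x) = x^2 + 18*x/5 - 1

The best approximation g ∈ W is the orthogonal projection of f onto W. Writing g = a_0 + a_1 x + a_2 x^2, the coefficients solve the normal equations G · a = b where
  G_{ij} = <φ_i, φ_j> and b_i = <f, φ_i>, with φ_0 = 1, φ_1 = x, φ_2 = x^2.
G =
  [2, 0, 2/3]
  [0, 2/3, 0]
  [2/3, 0, 2/5],
b = (-4/3, 12/5, -4/15).
Solving gives a_0 = -1, a_1 = 18/5, a_2 = 1, so
  g(x) = x^2 + 18*x/5 - 1.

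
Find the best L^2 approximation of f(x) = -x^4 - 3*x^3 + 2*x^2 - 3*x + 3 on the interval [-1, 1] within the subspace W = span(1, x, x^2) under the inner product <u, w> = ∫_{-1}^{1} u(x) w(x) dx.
g(x) = 8*x^2/7 - 24*x/5 + 108/35

The best approximation g ∈ W is the orthogonal projection of f onto W. Writing g = a_0 + a_1 x + a_2 x^2, the coefficients solve the normal equations G · a = b where
  G_{ij} = <φ_i, φ_j> and b_i = <f, φ_i>, with φ_0 = 1, φ_1 = x, φ_2 = x^2.
G =
  [2, 0, 2/3]
  [0, 2/3, 0]
  [2/3, 0, 2/5],
b = (104/15, -16/5, 88/35).
Solving gives a_0 = 108/35, a_1 = -24/5, a_2 = 8/7, so
  g(x) = 8*x^2/7 - 24*x/5 + 108/35.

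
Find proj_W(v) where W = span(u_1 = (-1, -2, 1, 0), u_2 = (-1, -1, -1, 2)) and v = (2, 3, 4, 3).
proj_W(v) = (16/19, 27/19, -6/19, -10/19)

Set up U = [u_1 | ... | u_2] ∈ R^(4×2). The projector onto W = col(U) is P = U (U^T U)^(-1) U^T.
Compute U^T U =
  [6, 2]
  [2, 7],
and U^T v = (-4, -3).
Solve U^T U · c = U^T v for the coefficients: c = (-11/19, -5/19). The projection is proj_W(v) = U c.
Check: (v - proj_W(v)) · u_1 = 0  (should be 0).
Check: (v - proj_W(v)) · u_2 = 0  (should be 0).
Result: proj_W(v) = (16/19, 27/19, -6/19, -10/19).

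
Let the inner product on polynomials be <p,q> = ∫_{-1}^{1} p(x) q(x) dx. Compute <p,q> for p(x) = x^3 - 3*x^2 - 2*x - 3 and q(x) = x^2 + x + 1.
<p,q> = -182/15

Expand the product: p(x)·q(x) = x^5 - 2*x^4 - 4*x^3 - 8*x^2 - 5*x - 3.
∫_{-1}^{1} of each monomial x^k gives [2/(k+1) if k even, 0 if k odd]. Integrating term-by-term (or equivalently evaluating the antiderivative F(x) = x^6/6 - 2*x^5/5 - x^4 - 8*x^3/3 - 5*x^2/2 - 3*x at the endpoints):
  F(1) − F(−1) = -47/5 − (41/15) = -182/15.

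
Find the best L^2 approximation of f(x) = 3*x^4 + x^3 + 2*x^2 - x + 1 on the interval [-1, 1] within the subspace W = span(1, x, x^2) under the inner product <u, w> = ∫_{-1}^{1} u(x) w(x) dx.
g(x) = 32*x^2/7 - 2*x/5 + 26/35

The best approximation g ∈ W is the orthogonal projection of f onto W. Writing g = a_0 + a_1 x + a_2 x^2, the coefficients solve the normal equations G · a = b where
  G_{ij} = <φ_i, φ_j> and b_i = <f, φ_i>, with φ_0 = 1, φ_1 = x, φ_2 = x^2.
G =
  [2, 0, 2/3]
  [0, 2/3, 0]
  [2/3, 0, 2/5],
b = (68/15, -4/15, 244/105).
Solving gives a_0 = 26/35, a_1 = -2/5, a_2 = 32/7, so
  g(x) = 32*x^2/7 - 2*x/5 + 26/35.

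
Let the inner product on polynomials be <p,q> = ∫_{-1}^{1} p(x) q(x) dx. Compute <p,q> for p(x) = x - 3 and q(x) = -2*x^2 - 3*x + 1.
<p,q> = -4

Expand the product: p(x)·q(x) = -2*x^3 + 3*x^2 + 10*x - 3.
∫_{-1}^{1} of each monomial x^k gives [2/(k+1) if k even, 0 if k odd]. Integrating term-by-term (or equivalently evaluating the antiderivative F(x) = -x^4/2 + x^3 + 5*x^2 - 3*x at the endpoints):
  F(1) − F(−1) = 5/2 − (13/2) = -4.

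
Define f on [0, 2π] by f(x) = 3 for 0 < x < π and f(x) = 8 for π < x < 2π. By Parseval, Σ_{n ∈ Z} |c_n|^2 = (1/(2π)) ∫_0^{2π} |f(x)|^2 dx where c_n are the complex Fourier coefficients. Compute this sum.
Σ |c_n|^2 = 73/2

Parseval equates the L^2 energy of f (normalised by 1/(2π)) with the ℓ^2 sum of its Fourier coefficients: (1/(2π)) ∫_0^{2π} |f|^2 = Σ |c_n|^2.
Compute the left side: (1/(2π)) [∫_0^π 3^2 dx + ∫_π^{2π} 8^2 dx] = (1/(2π)) · (9π + 64π) = (9 + 64)/2 = 73/2.
So Σ_{n ∈ Z} |c_n|^2 = 73/2.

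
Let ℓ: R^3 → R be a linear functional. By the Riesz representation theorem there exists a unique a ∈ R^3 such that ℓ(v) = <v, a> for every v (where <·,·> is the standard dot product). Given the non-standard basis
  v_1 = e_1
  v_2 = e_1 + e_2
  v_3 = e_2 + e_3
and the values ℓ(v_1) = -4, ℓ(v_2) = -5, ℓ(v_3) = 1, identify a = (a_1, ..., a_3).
a = (-4, -1, 2)

Write a = (a_1, ..., a_3) in the standard basis. For each basis vector v_i, ℓ(v_i) = <v_i, a> is a linear equation in the a_j's. Collect the n equations into a matrix system V a = ℓ, where row i of V is v_i (expressed in the standard basis). Since V is invertible (lower-triangular with 1s on the diagonal, up to permutation), solve by back-substitution:
  V =
[[1, 0, 0],
 [1, 1, 0],
 [0, 1, 1]]
  V a = (-4, -5, 1)
Solving gives a = (-4, -1, 2).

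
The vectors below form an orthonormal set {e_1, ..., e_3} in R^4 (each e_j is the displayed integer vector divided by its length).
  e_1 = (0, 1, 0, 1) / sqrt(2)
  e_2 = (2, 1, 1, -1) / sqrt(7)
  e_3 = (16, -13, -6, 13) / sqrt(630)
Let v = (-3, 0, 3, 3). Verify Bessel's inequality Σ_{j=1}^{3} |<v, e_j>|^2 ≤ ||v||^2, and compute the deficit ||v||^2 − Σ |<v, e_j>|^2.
Σ |<v, e_j>|^2 = 54/5; ||v||^2 = 27; deficit = 81/5

Write each e_j = u_j / sqrt(<u_j, u_j>) where u_j is the displayed integer vector. Then <v, e_j> = <v, u_j> / sqrt(<u_j, u_j>), so |<v, e_j>|^2 = <v, u_j>^2 / <u_j, u_j>.
Coefficients: <v, e_1> = 3/sqrt(2), <v, e_2> = -6/sqrt(7), <v, e_3> = -27/sqrt(630).
Square and sum: Σ |<v, e_j>|^2 = 54/5.
Compute ||v||^2 = v·v = 27.
Deficit = 27 − 54/5 = 81/5 ≥ 0, confirming Bessel's inequality. (The deficit equals ||v − Σ <v,e_j> e_j||^2, the squared distance from v to span{e_j}.)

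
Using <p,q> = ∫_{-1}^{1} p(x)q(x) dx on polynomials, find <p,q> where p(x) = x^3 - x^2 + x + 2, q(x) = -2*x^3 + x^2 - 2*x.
<p,q> = -18/7

Expand the product: p(x)·q(x) = -2*x^6 + 3*x^5 - 5*x^4 - x^3 - 4*x.
∫_{-1}^{1} of each monomial x^k gives [2/(k+1) if k even, 0 if k odd]. Integrating term-by-term (or equivalently evaluating the antiderivative F(x) = -2*x^7/7 + x^6/2 - x^5 - x^4/4 - 2*x^2 at the endpoints):
  F(1) − F(−1) = -85/28 − (-13/28) = -18/7.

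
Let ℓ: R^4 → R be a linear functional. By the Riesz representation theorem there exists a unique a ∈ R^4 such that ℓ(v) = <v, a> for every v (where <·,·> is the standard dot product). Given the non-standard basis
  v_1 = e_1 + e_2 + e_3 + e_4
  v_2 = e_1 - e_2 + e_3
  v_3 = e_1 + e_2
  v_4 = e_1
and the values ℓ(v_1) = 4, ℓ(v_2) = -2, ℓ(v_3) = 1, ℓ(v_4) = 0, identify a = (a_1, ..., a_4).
a = (0, 1, -1, 4)

Write a = (a_1, ..., a_4) in the standard basis. For each basis vector v_i, ℓ(v_i) = <v_i, a> is a linear equation in the a_j's. Collect the n equations into a matrix system V a = ℓ, where row i of V is v_i (expressed in the standard basis). Since V is invertible (lower-triangular with 1s on the diagonal, up to permutation), solve by back-substitution:
  V =
[[1, 1, 1, 1],
 [1, -1, 1, 0],
 [1, 1, 0, 0],
 [1, 0, 0, 0]]
  V a = (4, -2, 1, 0)
Solving gives a = (0, 1, -1, 4).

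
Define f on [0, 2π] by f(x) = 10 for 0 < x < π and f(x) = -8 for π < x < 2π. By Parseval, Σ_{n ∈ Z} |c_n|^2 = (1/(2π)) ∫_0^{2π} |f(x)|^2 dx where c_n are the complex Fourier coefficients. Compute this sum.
Σ |c_n|^2 = 82

Parseval equates the L^2 energy of f (normalised by 1/(2π)) with the ℓ^2 sum of its Fourier coefficients: (1/(2π)) ∫_0^{2π} |f|^2 = Σ |c_n|^2.
Compute the left side: (1/(2π)) [∫_0^π 10^2 dx + ∫_π^{2π} (-8)^2 dx] = (1/(2π)) · (100π + 64π) = (100 + 64)/2 = 82.
So Σ_{n ∈ Z} |c_n|^2 = 82.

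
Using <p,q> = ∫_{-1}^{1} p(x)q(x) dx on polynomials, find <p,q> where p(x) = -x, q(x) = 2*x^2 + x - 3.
<p,q> = -2/3

Expand the product: p(x)·q(x) = -2*x^3 - x^2 + 3*x.
∫_{-1}^{1} of each monomial x^k gives [2/(k+1) if k even, 0 if k odd]. Integrating term-by-term (or equivalently evaluating the antiderivative F(x) = -x^4/2 - x^3/3 + 3*x^2/2 at the endpoints):
  F(1) − F(−1) = 2/3 − (4/3) = -2/3.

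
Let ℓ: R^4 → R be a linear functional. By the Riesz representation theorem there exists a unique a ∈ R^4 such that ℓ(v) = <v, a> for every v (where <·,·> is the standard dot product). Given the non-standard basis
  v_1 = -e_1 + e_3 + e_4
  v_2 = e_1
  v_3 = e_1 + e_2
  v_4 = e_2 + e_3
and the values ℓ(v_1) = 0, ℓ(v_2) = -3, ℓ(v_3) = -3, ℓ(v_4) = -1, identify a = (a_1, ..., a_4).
a = (-3, 0, -1, -2)

Write a = (a_1, ..., a_4) in the standard basis. For each basis vector v_i, ℓ(v_i) = <v_i, a> is a linear equation in the a_j's. Collect the n equations into a matrix system V a = ℓ, where row i of V is v_i (expressed in the standard basis). Since V is invertible (lower-triangular with 1s on the diagonal, up to permutation), solve by back-substitution:
  V =
[[-1, 0, 1, 1],
 [1, 0, 0, 0],
 [1, 1, 0, 0],
 [0, 1, 1, 0]]
  V a = (0, -3, -3, -1)
Solving gives a = (-3, 0, -1, -2).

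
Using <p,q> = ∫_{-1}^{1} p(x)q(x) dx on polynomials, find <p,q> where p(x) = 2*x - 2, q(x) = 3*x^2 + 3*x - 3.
<p,q> = 12

Expand the product: p(x)·q(x) = 6*x^3 - 12*x + 6.
∫_{-1}^{1} of each monomial x^k gives [2/(k+1) if k even, 0 if k odd]. Integrating term-by-term (or equivalently evaluating the antiderivative F(x) = 3*x^4/2 - 6*x^2 + 6*x at the endpoints):
  F(1) − F(−1) = 3/2 − (-21/2) = 12.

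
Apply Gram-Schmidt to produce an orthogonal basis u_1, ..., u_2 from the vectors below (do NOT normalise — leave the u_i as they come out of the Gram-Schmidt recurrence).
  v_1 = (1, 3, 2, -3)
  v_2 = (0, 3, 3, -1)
Orthogonal basis:
  u_1 = (1, 3, 2, -3)
  u_2 = (-18/23, 15/23, 33/23, 31/23)

Apply the Gram-Schmidt recurrence
  u_1 = v_1
  u_i = v_i − Σ_{j<i} ((v_i · u_j) / (u_j · u_j)) · u_j.

Step by step this gives:
  u_1 = (1, 3, 2, -3)
  u_2 = (-18/23, 15/23, 33/23, 31/23)

Orthogonality check:
  u_2 · u_1 = 0 (should be 0)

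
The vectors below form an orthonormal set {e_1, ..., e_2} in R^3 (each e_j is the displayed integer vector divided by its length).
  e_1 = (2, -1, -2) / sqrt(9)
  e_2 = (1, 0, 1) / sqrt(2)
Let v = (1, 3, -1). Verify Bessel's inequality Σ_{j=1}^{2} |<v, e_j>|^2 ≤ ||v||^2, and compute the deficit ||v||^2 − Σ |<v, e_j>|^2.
Σ |<v, e_j>|^2 = 1/9; ||v||^2 = 11; deficit = 98/9

Write each e_j = u_j / sqrt(<u_j, u_j>) where u_j is the displayed integer vector. Then <v, e_j> = <v, u_j> / sqrt(<u_j, u_j>), so |<v, e_j>|^2 = <v, u_j>^2 / <u_j, u_j>.
Coefficients: <v, e_1> = 1/sqrt(9), <v, e_2> = 0/sqrt(2).
Square and sum: Σ |<v, e_j>|^2 = 1/9.
Compute ||v||^2 = v·v = 11.
Deficit = 11 − 1/9 = 98/9 ≥ 0, confirming Bessel's inequality. (The deficit equals ||v − Σ <v,e_j> e_j||^2, the squared distance from v to span{e_j}.)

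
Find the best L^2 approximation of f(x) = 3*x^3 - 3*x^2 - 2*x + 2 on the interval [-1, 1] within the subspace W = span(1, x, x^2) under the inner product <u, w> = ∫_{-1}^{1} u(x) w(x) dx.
g(x) = -3*x^2 - x/5 + 2

The best approximation g ∈ W is the orthogonal projection of f onto W. Writing g = a_0 + a_1 x + a_2 x^2, the coefficients solve the normal equations G · a = b where
  G_{ij} = <φ_i, φ_j> and b_i = <f, φ_i>, with φ_0 = 1, φ_1 = x, φ_2 = x^2.
G =
  [2, 0, 2/3]
  [0, 2/3, 0]
  [2/3, 0, 2/5],
b = (2, -2/15, 2/15).
Solving gives a_0 = 2, a_1 = -1/5, a_2 = -3, so
  g(x) = -3*x^2 - x/5 + 2.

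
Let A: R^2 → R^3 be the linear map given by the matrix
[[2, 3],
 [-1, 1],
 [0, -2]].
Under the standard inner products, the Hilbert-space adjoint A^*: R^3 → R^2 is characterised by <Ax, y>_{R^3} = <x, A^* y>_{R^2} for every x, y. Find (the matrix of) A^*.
A^* = A^T =
[[2, -1, 0],
 [3, 1, -2]]

For real matrices with standard dot products, the defining identity <Ax, y> = <x, A^* y> gives (Ax)^T y = x^T (A^*) y, i.e. x^T A^T y = x^T (A^*) y. Since this holds for all x, y, we must have A^* = A^T. Therefore
A^* =
[[2, -1, 0],
 [3, 1, -2]].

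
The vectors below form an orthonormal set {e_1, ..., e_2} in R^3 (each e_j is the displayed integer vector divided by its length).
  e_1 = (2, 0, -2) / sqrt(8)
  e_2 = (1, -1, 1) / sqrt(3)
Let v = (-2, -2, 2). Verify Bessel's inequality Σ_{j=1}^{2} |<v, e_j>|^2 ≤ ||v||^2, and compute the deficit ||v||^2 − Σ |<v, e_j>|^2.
Σ |<v, e_j>|^2 = 28/3; ||v||^2 = 12; deficit = 8/3

Write each e_j = u_j / sqrt(<u_j, u_j>) where u_j is the displayed integer vector. Then <v, e_j> = <v, u_j> / sqrt(<u_j, u_j>), so |<v, e_j>|^2 = <v, u_j>^2 / <u_j, u_j>.
Coefficients: <v, e_1> = -8/sqrt(8), <v, e_2> = 2/sqrt(3).
Square and sum: Σ |<v, e_j>|^2 = 28/3.
Compute ||v||^2 = v·v = 12.
Deficit = 12 − 28/3 = 8/3 ≥ 0, confirming Bessel's inequality. (The deficit equals ||v − Σ <v,e_j> e_j||^2, the squared distance from v to span{e_j}.)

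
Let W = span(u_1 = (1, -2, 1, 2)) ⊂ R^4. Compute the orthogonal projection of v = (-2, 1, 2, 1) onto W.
proj_W(v) = (0, 0, 0, 0)

Set up U = [u_1 | ... | u_1] ∈ R^(4×1). The projector onto W = col(U) is P = U (U^T U)^(-1) U^T.
Compute U^T U =
  [10],
and U^T v = (0).
Solve U^T U · c = U^T v for the coefficients: c = (0). The projection is proj_W(v) = U c.
Check: (v - proj_W(v)) · u_1 = 0  (should be 0).
Result: proj_W(v) = (0, 0, 0, 0).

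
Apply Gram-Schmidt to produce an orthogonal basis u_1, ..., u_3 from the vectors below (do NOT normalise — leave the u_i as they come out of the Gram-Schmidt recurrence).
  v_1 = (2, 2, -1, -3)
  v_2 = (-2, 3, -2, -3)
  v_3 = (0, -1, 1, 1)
Orthogonal basis:
  u_1 = (2, 2, -1, -3)
  u_2 = (-31/9, 14/9, -23/18, -5/6)
  u_3 = (-28/299, 3/299, 5/13, -55/299)

Apply the Gram-Schmidt recurrence
  u_1 = v_1
  u_i = v_i − Σ_{j<i} ((v_i · u_j) / (u_j · u_j)) · u_j.

Step by step this gives:
  u_1 = (2, 2, -1, -3)
  u_2 = (-31/9, 14/9, -23/18, -5/6)
  u_3 = (-28/299, 3/299, 5/13, -55/299)

Orthogonality check:
  u_2 · u_1 = 0 (should be 0)
  u_3 · u_1 = 0 (should be 0)
  u_3 · u_2 = 0 (should be 0)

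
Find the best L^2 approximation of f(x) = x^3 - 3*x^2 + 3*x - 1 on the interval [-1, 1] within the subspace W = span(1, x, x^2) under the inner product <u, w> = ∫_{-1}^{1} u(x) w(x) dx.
g(x) = -3*x^2 + 18*x/5 - 1

The best approximation g ∈ W is the orthogonal projection of f onto W. Writing g = a_0 + a_1 x + a_2 x^2, the coefficients solve the normal equations G · a = b where
  G_{ij} = <φ_i, φ_j> and b_i = <f, φ_i>, with φ_0 = 1, φ_1 = x, φ_2 = x^2.
G =
  [2, 0, 2/3]
  [0, 2/3, 0]
  [2/3, 0, 2/5],
b = (-4, 12/5, -28/15).
Solving gives a_0 = -1, a_1 = 18/5, a_2 = -3, so
  g(x) = -3*x^2 + 18*x/5 - 1.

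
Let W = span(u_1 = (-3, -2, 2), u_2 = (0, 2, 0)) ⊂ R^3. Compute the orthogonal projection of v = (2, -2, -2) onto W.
proj_W(v) = (30/13, -2, -20/13)

Set up U = [u_1 | ... | u_2] ∈ R^(3×2). The projector onto W = col(U) is P = U (U^T U)^(-1) U^T.
Compute U^T U =
  [17, -4]
  [-4, 4],
and U^T v = (-6, -4).
Solve U^T U · c = U^T v for the coefficients: c = (-10/13, -23/13). The projection is proj_W(v) = U c.
Check: (v - proj_W(v)) · u_1 = 0  (should be 0).
Check: (v - proj_W(v)) · u_2 = 0  (should be 0).
Result: proj_W(v) = (30/13, -2, -20/13).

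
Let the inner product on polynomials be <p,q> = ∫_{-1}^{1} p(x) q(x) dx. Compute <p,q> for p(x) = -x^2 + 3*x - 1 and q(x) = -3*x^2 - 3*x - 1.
<p,q> = -2/15

Expand the product: p(x)·q(x) = 3*x^4 - 6*x^3 - 5*x^2 + 1.
∫_{-1}^{1} of each monomial x^k gives [2/(k+1) if k even, 0 if k odd]. Integrating term-by-term (or equivalently evaluating the antiderivative F(x) = 3*x^5/5 - 3*x^4/2 - 5*x^3/3 + x at the endpoints):
  F(1) − F(−1) = -47/30 − (-43/30) = -2/15.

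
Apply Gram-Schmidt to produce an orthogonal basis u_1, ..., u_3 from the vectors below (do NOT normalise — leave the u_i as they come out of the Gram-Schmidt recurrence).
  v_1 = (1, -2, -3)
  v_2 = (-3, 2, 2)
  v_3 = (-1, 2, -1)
Orthogonal basis:
  u_1 = (1, -2, -3)
  u_2 = (-29/14, 1/7, -11/14)
  u_3 = (32/69, 112/69, -64/69)

Apply the Gram-Schmidt recurrence
  u_1 = v_1
  u_i = v_i − Σ_{j<i} ((v_i · u_j) / (u_j · u_j)) · u_j.

Step by step this gives:
  u_1 = (1, -2, -3)
  u_2 = (-29/14, 1/7, -11/14)
  u_3 = (32/69, 112/69, -64/69)

Orthogonality check:
  u_2 · u_1 = 0 (should be 0)
  u_3 · u_1 = 0 (should be 0)
  u_3 · u_2 = 0 (should be 0)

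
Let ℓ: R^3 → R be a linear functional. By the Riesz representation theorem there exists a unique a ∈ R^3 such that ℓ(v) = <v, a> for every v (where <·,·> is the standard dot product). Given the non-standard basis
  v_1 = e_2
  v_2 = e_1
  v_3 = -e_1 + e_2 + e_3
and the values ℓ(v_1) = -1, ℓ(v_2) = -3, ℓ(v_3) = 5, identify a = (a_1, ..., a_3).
a = (-3, -1, 3)

Write a = (a_1, ..., a_3) in the standard basis. For each basis vector v_i, ℓ(v_i) = <v_i, a> is a linear equation in the a_j's. Collect the n equations into a matrix system V a = ℓ, where row i of V is v_i (expressed in the standard basis). Since V is invertible (lower-triangular with 1s on the diagonal, up to permutation), solve by back-substitution:
  V =
[[0, 1, 0],
 [1, 0, 0],
 [-1, 1, 1]]
  V a = (-1, -3, 5)
Solving gives a = (-3, -1, 3).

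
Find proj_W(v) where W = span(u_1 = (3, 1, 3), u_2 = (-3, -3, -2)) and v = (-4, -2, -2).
proj_W(v) = (-153/47, -109/47, -124/47)

Set up U = [u_1 | ... | u_2] ∈ R^(3×2). The projector onto W = col(U) is P = U (U^T U)^(-1) U^T.
Compute U^T U =
  [19, -18]
  [-18, 22],
and U^T v = (-20, 22).
Solve U^T U · c = U^T v for the coefficients: c = (-22/47, 29/47). The projection is proj_W(v) = U c.
Check: (v - proj_W(v)) · u_1 = 0  (should be 0).
Check: (v - proj_W(v)) · u_2 = 0  (should be 0).
Result: proj_W(v) = (-153/47, -109/47, -124/47).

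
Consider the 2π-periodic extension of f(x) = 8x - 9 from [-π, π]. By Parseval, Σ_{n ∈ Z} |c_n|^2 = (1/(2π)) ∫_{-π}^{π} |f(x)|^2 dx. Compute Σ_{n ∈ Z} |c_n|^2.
Σ |c_n|^2 = 64π^2/3 + 81

Expand and integrate term by term over [-π, π]:
  ∫ (8x)^2 dx = 64·(2π^3/3); ∫ 2·8·(-9)·x dx = 0 (odd integrand); ∫ (-9)^2 dx = 81·2π.
So (1/(2π)) ∫_{-π}^{π} (8x - 9)^2 dx = 64π^2/3 + 81 = 64π^2/3 + 81.
Parseval ⇒ Σ |c_n|^2 = 64π^2/3 + 81.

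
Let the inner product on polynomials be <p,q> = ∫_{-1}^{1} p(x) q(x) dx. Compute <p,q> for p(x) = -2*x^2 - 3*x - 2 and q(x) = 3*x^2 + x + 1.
<p,q> = -206/15

Expand the product: p(x)·q(x) = -6*x^4 - 11*x^3 - 11*x^2 - 5*x - 2.
∫_{-1}^{1} of each monomial x^k gives [2/(k+1) if k even, 0 if k odd]. Integrating term-by-term (or equivalently evaluating the antiderivative F(x) = -6*x^5/5 - 11*x^4/4 - 11*x^3/3 - 5*x^2/2 - 2*x at the endpoints):
  F(1) − F(−1) = -727/60 − (97/60) = -206/15.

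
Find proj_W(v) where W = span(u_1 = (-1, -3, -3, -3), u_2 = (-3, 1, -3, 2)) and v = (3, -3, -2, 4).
proj_W(v) = (-162/635, 74/635, -30/127, 26/127)

Set up U = [u_1 | ... | u_2] ∈ R^(4×2). The projector onto W = col(U) is P = U (U^T U)^(-1) U^T.
Compute U^T U =
  [28, 3]
  [3, 23],
and U^T v = (0, 2).
Solve U^T U · c = U^T v for the coefficients: c = (-6/635, 56/635). The projection is proj_W(v) = U c.
Check: (v - proj_W(v)) · u_1 = 0  (should be 0).
Check: (v - proj_W(v)) · u_2 = 0  (should be 0).
Result: proj_W(v) = (-162/635, 74/635, -30/127, 26/127).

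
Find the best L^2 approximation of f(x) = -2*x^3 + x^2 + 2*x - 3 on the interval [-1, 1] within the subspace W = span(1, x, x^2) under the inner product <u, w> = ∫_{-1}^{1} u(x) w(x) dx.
g(x) = x^2 + 4*x/5 - 3

The best approximation g ∈ W is the orthogonal projection of f onto W. Writing g = a_0 + a_1 x + a_2 x^2, the coefficients solve the normal equations G · a = b where
  G_{ij} = <φ_i, φ_j> and b_i = <f, φ_i>, with φ_0 = 1, φ_1 = x, φ_2 = x^2.
G =
  [2, 0, 2/3]
  [0, 2/3, 0]
  [2/3, 0, 2/5],
b = (-16/3, 8/15, -8/5).
Solving gives a_0 = -3, a_1 = 4/5, a_2 = 1, so
  g(x) = x^2 + 4*x/5 - 3.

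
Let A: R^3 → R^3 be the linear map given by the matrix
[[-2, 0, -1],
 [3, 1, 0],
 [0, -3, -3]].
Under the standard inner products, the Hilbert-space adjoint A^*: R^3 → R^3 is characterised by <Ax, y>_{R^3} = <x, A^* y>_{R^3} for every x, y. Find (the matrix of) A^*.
A^* = A^T =
[[-2, 3, 0],
 [0, 1, -3],
 [-1, 0, -3]]

For real matrices with standard dot products, the defining identity <Ax, y> = <x, A^* y> gives (Ax)^T y = x^T (A^*) y, i.e. x^T A^T y = x^T (A^*) y. Since this holds for all x, y, we must have A^* = A^T. Therefore
A^* =
[[-2, 3, 0],
 [0, 1, -3],
 [-1, 0, -3]].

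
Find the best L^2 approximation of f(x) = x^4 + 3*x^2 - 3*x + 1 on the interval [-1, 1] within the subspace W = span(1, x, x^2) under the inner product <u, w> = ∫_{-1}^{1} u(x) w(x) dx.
g(x) = 27*x^2/7 - 3*x + 32/35

The best approximation g ∈ W is the orthogonal projection of f onto W. Writing g = a_0 + a_1 x + a_2 x^2, the coefficients solve the normal equations G · a = b where
  G_{ij} = <φ_i, φ_j> and b_i = <f, φ_i>, with φ_0 = 1, φ_1 = x, φ_2 = x^2.
G =
  [2, 0, 2/3]
  [0, 2/3, 0]
  [2/3, 0, 2/5],
b = (22/5, -2, 226/105).
Solving gives a_0 = 32/35, a_1 = -3, a_2 = 27/7, so
  g(x) = 27*x^2/7 - 3*x + 32/35.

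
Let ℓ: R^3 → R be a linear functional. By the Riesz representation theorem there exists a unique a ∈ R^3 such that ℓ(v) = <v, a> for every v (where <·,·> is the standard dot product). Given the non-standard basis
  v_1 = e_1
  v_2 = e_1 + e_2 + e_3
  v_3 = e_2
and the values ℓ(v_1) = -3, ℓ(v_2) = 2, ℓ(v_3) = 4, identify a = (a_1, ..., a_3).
a = (-3, 4, 1)

Write a = (a_1, ..., a_3) in the standard basis. For each basis vector v_i, ℓ(v_i) = <v_i, a> is a linear equation in the a_j's. Collect the n equations into a matrix system V a = ℓ, where row i of V is v_i (expressed in the standard basis). Since V is invertible (lower-triangular with 1s on the diagonal, up to permutation), solve by back-substitution:
  V =
[[1, 0, 0],
 [1, 1, 1],
 [0, 1, 0]]
  V a = (-3, 2, 4)
Solving gives a = (-3, 4, 1).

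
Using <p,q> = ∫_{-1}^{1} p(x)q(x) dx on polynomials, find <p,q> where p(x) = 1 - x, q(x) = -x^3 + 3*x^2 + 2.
<p,q> = 32/5

Expand the product: p(x)·q(x) = x^4 - 4*x^3 + 3*x^2 - 2*x + 2.
∫_{-1}^{1} of each monomial x^k gives [2/(k+1) if k even, 0 if k odd]. Integrating term-by-term (or equivalently evaluating the antiderivative F(x) = x^5/5 - x^4 + x^3 - x^2 + 2*x at the endpoints):
  F(1) − F(−1) = 6/5 − (-26/5) = 32/5.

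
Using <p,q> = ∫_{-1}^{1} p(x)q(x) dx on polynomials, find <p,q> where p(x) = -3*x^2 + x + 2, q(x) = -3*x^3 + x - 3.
<p,q> = -98/15

Expand the product: p(x)·q(x) = 9*x^5 - 3*x^4 - 9*x^3 + 10*x^2 - x - 6.
∫_{-1}^{1} of each monomial x^k gives [2/(k+1) if k even, 0 if k odd]. Integrating term-by-term (or equivalently evaluating the antiderivative F(x) = 3*x^6/2 - 3*x^5/5 - 9*x^4/4 + 10*x^3/3 - x^2/2 - 6*x at the endpoints):
  F(1) − F(−1) = -271/60 − (121/60) = -98/15.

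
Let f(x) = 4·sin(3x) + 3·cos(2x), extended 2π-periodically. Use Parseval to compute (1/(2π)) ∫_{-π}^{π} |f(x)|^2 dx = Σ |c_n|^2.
Σ |c_n|^2 = 25/2

Expand |f|^2 and use orthogonality of {sin(nx), cos(mx)} on [-π, π]:
  ∫_{-π}^{π} sin(nx)^2 dx = π, ∫ cos(mx)^2 dx = π, and cross terms integrate to 0.
So ∫_{-π}^{π} f(x)^2 dx = 4^2 · π + 3^2 · π = (16 + 9)π.
Divide by 2π: (16 + 9)/2 = 25/2.
By Parseval, this equals Σ |c_n|^2.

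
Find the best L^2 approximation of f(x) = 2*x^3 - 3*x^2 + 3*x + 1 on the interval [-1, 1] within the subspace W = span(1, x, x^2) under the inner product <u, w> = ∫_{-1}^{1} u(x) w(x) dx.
g(x) = -3*x^2 + 21*x/5 + 1

The best approximation g ∈ W is the orthogonal projection of f onto W. Writing g = a_0 + a_1 x + a_2 x^2, the coefficients solve the normal equations G · a = b where
  G_{ij} = <φ_i, φ_j> and b_i = <f, φ_i>, with φ_0 = 1, φ_1 = x, φ_2 = x^2.
G =
  [2, 0, 2/3]
  [0, 2/3, 0]
  [2/3, 0, 2/5],
b = (0, 14/5, -8/15).
Solving gives a_0 = 1, a_1 = 21/5, a_2 = -3, so
  g(x) = -3*x^2 + 21*x/5 + 1.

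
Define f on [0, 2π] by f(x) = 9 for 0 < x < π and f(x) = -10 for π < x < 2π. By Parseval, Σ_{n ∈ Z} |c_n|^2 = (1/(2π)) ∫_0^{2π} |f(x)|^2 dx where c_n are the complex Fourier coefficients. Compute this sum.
Σ |c_n|^2 = 181/2

Parseval equates the L^2 energy of f (normalised by 1/(2π)) with the ℓ^2 sum of its Fourier coefficients: (1/(2π)) ∫_0^{2π} |f|^2 = Σ |c_n|^2.
Compute the left side: (1/(2π)) [∫_0^π 9^2 dx + ∫_π^{2π} (-10)^2 dx] = (1/(2π)) · (81π + 100π) = (81 + 100)/2 = 181/2.
So Σ_{n ∈ Z} |c_n|^2 = 181/2.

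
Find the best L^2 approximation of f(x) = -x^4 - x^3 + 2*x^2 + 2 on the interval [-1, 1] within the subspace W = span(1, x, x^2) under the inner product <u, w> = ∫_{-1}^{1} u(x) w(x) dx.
g(x) = 8*x^2/7 - 3*x/5 + 73/35

The best approximation g ∈ W is the orthogonal projection of f onto W. Writing g = a_0 + a_1 x + a_2 x^2, the coefficients solve the normal equations G · a = b where
  G_{ij} = <φ_i, φ_j> and b_i = <f, φ_i>, with φ_0 = 1, φ_1 = x, φ_2 = x^2.
G =
  [2, 0, 2/3]
  [0, 2/3, 0]
  [2/3, 0, 2/5],
b = (74/15, -2/5, 194/105).
Solving gives a_0 = 73/35, a_1 = -3/5, a_2 = 8/7, so
  g(x) = 8*x^2/7 - 3*x/5 + 73/35.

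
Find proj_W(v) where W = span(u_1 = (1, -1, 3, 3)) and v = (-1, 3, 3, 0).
proj_W(v) = (1/4, -1/4, 3/4, 3/4)

Set up U = [u_1 | ... | u_1] ∈ R^(4×1). The projector onto W = col(U) is P = U (U^T U)^(-1) U^T.
Compute U^T U =
  [20],
and U^T v = (5).
Solve U^T U · c = U^T v for the coefficients: c = (1/4). The projection is proj_W(v) = U c.
Check: (v - proj_W(v)) · u_1 = 0  (should be 0).
Result: proj_W(v) = (1/4, -1/4, 3/4, 3/4).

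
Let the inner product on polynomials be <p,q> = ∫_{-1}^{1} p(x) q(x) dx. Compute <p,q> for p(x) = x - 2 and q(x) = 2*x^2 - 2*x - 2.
<p,q> = 4

Expand the product: p(x)·q(x) = 2*x^3 - 6*x^2 + 2*x + 4.
∫_{-1}^{1} of each monomial x^k gives [2/(k+1) if k even, 0 if k odd]. Integrating term-by-term (or equivalently evaluating the antiderivative F(x) = x^4/2 - 2*x^3 + x^2 + 4*x at the endpoints):
  F(1) − F(−1) = 7/2 − (-1/2) = 4.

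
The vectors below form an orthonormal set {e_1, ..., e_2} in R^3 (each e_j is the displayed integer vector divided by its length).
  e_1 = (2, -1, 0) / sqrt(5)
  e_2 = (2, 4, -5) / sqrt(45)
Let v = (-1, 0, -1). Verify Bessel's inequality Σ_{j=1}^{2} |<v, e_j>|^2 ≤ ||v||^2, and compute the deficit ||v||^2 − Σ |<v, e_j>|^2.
Σ |<v, e_j>|^2 = 1; ||v||^2 = 2; deficit = 1

Write each e_j = u_j / sqrt(<u_j, u_j>) where u_j is the displayed integer vector. Then <v, e_j> = <v, u_j> / sqrt(<u_j, u_j>), so |<v, e_j>|^2 = <v, u_j>^2 / <u_j, u_j>.
Coefficients: <v, e_1> = -2/sqrt(5), <v, e_2> = 3/sqrt(45).
Square and sum: Σ |<v, e_j>|^2 = 1.
Compute ||v||^2 = v·v = 2.
Deficit = 2 − 1 = 1 ≥ 0, confirming Bessel's inequality. (The deficit equals ||v − Σ <v,e_j> e_j||^2, the squared distance from v to span{e_j}.)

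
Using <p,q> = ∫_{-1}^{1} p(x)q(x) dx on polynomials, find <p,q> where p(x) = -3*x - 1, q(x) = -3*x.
<p,q> = 6

Expand the product: p(x)·q(x) = 9*x^2 + 3*x.
∫_{-1}^{1} of each monomial x^k gives [2/(k+1) if k even, 0 if k odd]. Integrating term-by-term (or equivalently evaluating the antiderivative F(x) = 3*x^3 + 3*x^2/2 at the endpoints):
  F(1) − F(−1) = 9/2 − (-3/2) = 6.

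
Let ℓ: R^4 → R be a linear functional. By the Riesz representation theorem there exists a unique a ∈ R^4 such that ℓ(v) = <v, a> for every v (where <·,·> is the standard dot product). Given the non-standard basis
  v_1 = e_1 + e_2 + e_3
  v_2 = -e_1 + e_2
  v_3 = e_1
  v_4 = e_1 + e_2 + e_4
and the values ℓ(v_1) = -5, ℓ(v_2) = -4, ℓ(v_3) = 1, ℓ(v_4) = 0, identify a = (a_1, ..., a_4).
a = (1, -3, -3, 2)

Write a = (a_1, ..., a_4) in the standard basis. For each basis vector v_i, ℓ(v_i) = <v_i, a> is a linear equation in the a_j's. Collect the n equations into a matrix system V a = ℓ, where row i of V is v_i (expressed in the standard basis). Since V is invertible (lower-triangular with 1s on the diagonal, up to permutation), solve by back-substitution:
  V =
[[1, 1, 1, 0],
 [-1, 1, 0, 0],
 [1, 0, 0, 0],
 [1, 1, 0, 1]]
  V a = (-5, -4, 1, 0)
Solving gives a = (1, -3, -3, 2).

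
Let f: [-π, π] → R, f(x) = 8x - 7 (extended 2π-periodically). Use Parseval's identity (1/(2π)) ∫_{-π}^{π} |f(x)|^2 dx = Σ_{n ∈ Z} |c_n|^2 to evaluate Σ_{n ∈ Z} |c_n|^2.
Σ |c_n|^2 = 64π^2/3 + 49

Expand and integrate term by term over [-π, π]:
  ∫ (8x)^2 dx = 64·(2π^3/3); ∫ 2·8·(-7)·x dx = 0 (odd integrand); ∫ (-7)^2 dx = 49·2π.
So (1/(2π)) ∫_{-π}^{π} (8x - 7)^2 dx = 64π^2/3 + 49 = 64π^2/3 + 49.
Parseval ⇒ Σ |c_n|^2 = 64π^2/3 + 49.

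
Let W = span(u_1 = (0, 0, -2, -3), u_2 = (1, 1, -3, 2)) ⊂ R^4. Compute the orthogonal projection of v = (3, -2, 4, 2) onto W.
proj_W(v) = (-7/15, -7/15, 231/65, 448/195)

Set up U = [u_1 | ... | u_2] ∈ R^(4×2). The projector onto W = col(U) is P = U (U^T U)^(-1) U^T.
Compute U^T U =
  [13, 0]
  [0, 15],
and U^T v = (-14, -7).
Solve U^T U · c = U^T v for the coefficients: c = (-14/13, -7/15). The projection is proj_W(v) = U c.
Check: (v - proj_W(v)) · u_1 = 0  (should be 0).
Check: (v - proj_W(v)) · u_2 = 0  (should be 0).
Result: proj_W(v) = (-7/15, -7/15, 231/65, 448/195).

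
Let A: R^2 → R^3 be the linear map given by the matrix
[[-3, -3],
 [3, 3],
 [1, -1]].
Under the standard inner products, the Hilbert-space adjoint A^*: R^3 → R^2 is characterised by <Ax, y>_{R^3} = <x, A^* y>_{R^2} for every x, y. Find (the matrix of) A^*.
A^* = A^T =
[[-3, 3, 1],
 [-3, 3, -1]]

For real matrices with standard dot products, the defining identity <Ax, y> = <x, A^* y> gives (Ax)^T y = x^T (A^*) y, i.e. x^T A^T y = x^T (A^*) y. Since this holds for all x, y, we must have A^* = A^T. Therefore
A^* =
[[-3, 3, 1],
 [-3, 3, -1]].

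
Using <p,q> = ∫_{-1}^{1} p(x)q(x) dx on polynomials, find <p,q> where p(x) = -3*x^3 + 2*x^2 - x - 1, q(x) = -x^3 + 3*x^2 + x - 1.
<p,q> = 16/35

Expand the product: p(x)·q(x) = 3*x^6 - 11*x^5 + 4*x^4 + 3*x^3 - 6*x^2 + 1.
∫_{-1}^{1} of each monomial x^k gives [2/(k+1) if k even, 0 if k odd]. Integrating term-by-term (or equivalently evaluating the antiderivative F(x) = 3*x^7/7 - 11*x^6/6 + 4*x^5/5 + 3*x^4/4 - 2*x^3 + x at the endpoints):
  F(1) − F(−1) = -359/420 − (-551/420) = 16/35.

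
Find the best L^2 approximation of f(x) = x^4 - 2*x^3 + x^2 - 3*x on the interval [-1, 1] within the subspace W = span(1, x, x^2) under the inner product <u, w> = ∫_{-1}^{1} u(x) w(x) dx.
g(x) = 13*x^2/7 - 21*x/5 - 3/35

The best approximation g ∈ W is the orthogonal projection of f onto W. Writing g = a_0 + a_1 x + a_2 x^2, the coefficients solve the normal equations G · a = b where
  G_{ij} = <φ_i, φ_j> and b_i = <f, φ_i>, with φ_0 = 1, φ_1 = x, φ_2 = x^2.
G =
  [2, 0, 2/3]
  [0, 2/3, 0]
  [2/3, 0, 2/5],
b = (16/15, -14/5, 24/35).
Solving gives a_0 = -3/35, a_1 = -21/5, a_2 = 13/7, so
  g(x) = 13*x^2/7 - 21*x/5 - 3/35.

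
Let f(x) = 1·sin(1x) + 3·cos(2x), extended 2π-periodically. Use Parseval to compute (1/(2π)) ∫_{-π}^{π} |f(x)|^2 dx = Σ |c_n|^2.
Σ |c_n|^2 = 5

Expand |f|^2 and use orthogonality of {sin(nx), cos(mx)} on [-π, π]:
  ∫_{-π}^{π} sin(nx)^2 dx = π, ∫ cos(mx)^2 dx = π, and cross terms integrate to 0.
So ∫_{-π}^{π} f(x)^2 dx = 1^2 · π + 3^2 · π = (1 + 9)π.
Divide by 2π: (1 + 9)/2 = 5.
By Parseval, this equals Σ |c_n|^2.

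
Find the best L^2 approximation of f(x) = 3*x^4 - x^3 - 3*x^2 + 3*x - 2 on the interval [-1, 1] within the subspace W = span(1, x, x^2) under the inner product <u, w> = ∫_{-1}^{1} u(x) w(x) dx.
g(x) = -3*x^2/7 + 12*x/5 - 79/35

The best approximation g ∈ W is the orthogonal projection of f onto W. Writing g = a_0 + a_1 x + a_2 x^2, the coefficients solve the normal equations G · a = b where
  G_{ij} = <φ_i, φ_j> and b_i = <f, φ_i>, with φ_0 = 1, φ_1 = x, φ_2 = x^2.
G =
  [2, 0, 2/3]
  [0, 2/3, 0]
  [2/3, 0, 2/5],
b = (-24/5, 8/5, -176/105).
Solving gives a_0 = -79/35, a_1 = 12/5, a_2 = -3/7, so
  g(x) = -3*x^2/7 + 12*x/5 - 79/35.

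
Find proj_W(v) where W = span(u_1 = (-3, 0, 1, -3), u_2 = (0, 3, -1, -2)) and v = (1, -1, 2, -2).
proj_W(v) = (-225/241, -132/241, 119/241, -137/241)

Set up U = [u_1 | ... | u_2] ∈ R^(4×2). The projector onto W = col(U) is P = U (U^T U)^(-1) U^T.
Compute U^T U =
  [19, 5]
  [5, 14],
and U^T v = (5, -1).
Solve U^T U · c = U^T v for the coefficients: c = (75/241, -44/241). The projection is proj_W(v) = U c.
Check: (v - proj_W(v)) · u_1 = 0  (should be 0).
Check: (v - proj_W(v)) · u_2 = 0  (should be 0).
Result: proj_W(v) = (-225/241, -132/241, 119/241, -137/241).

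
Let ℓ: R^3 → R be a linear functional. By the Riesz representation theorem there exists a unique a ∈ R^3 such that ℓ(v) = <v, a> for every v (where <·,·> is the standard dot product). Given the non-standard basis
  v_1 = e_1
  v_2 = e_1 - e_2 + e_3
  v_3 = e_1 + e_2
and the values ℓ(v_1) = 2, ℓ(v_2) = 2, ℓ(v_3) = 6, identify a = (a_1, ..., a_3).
a = (2, 4, 4)

Write a = (a_1, ..., a_3) in the standard basis. For each basis vector v_i, ℓ(v_i) = <v_i, a> is a linear equation in the a_j's. Collect the n equations into a matrix system V a = ℓ, where row i of V is v_i (expressed in the standard basis). Since V is invertible (lower-triangular with 1s on the diagonal, up to permutation), solve by back-substitution:
  V =
[[1, 0, 0],
 [1, -1, 1],
 [1, 1, 0]]
  V a = (2, 2, 6)
Solving gives a = (2, 4, 4).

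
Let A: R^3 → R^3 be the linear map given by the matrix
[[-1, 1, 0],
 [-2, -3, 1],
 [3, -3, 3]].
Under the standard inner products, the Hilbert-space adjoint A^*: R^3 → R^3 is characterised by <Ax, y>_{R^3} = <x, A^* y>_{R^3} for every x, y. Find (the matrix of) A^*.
A^* = A^T =
[[-1, -2, 3],
 [1, -3, -3],
 [0, 1, 3]]

For real matrices with standard dot products, the defining identity <Ax, y> = <x, A^* y> gives (Ax)^T y = x^T (A^*) y, i.e. x^T A^T y = x^T (A^*) y. Since this holds for all x, y, we must have A^* = A^T. Therefore
A^* =
[[-1, -2, 3],
 [1, -3, -3],
 [0, 1, 3]].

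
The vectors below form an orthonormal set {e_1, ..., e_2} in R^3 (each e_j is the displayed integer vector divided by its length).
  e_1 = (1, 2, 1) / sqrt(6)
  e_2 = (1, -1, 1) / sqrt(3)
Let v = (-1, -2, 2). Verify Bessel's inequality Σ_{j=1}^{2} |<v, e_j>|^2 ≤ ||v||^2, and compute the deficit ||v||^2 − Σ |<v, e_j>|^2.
Σ |<v, e_j>|^2 = 9/2; ||v||^2 = 9; deficit = 9/2

Write each e_j = u_j / sqrt(<u_j, u_j>) where u_j is the displayed integer vector. Then <v, e_j> = <v, u_j> / sqrt(<u_j, u_j>), so |<v, e_j>|^2 = <v, u_j>^2 / <u_j, u_j>.
Coefficients: <v, e_1> = -3/sqrt(6), <v, e_2> = 3/sqrt(3).
Square and sum: Σ |<v, e_j>|^2 = 9/2.
Compute ||v||^2 = v·v = 9.
Deficit = 9 − 9/2 = 9/2 ≥ 0, confirming Bessel's inequality. (The deficit equals ||v − Σ <v,e_j> e_j||^2, the squared distance from v to span{e_j}.)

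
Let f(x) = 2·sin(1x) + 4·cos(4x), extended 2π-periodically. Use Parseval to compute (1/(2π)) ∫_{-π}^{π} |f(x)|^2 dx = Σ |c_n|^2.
Σ |c_n|^2 = 10

Expand |f|^2 and use orthogonality of {sin(nx), cos(mx)} on [-π, π]:
  ∫_{-π}^{π} sin(nx)^2 dx = π, ∫ cos(mx)^2 dx = π, and cross terms integrate to 0.
So ∫_{-π}^{π} f(x)^2 dx = 2^2 · π + 4^2 · π = (4 + 16)π.
Divide by 2π: (4 + 16)/2 = 10.
By Parseval, this equals Σ |c_n|^2.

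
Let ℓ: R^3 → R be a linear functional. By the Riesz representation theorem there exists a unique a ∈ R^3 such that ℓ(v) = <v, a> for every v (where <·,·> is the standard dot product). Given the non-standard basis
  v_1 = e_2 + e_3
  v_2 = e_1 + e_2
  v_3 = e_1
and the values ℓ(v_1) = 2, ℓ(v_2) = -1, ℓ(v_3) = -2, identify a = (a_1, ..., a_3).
a = (-2, 1, 1)

Write a = (a_1, ..., a_3) in the standard basis. For each basis vector v_i, ℓ(v_i) = <v_i, a> is a linear equation in the a_j's. Collect the n equations into a matrix system V a = ℓ, where row i of V is v_i (expressed in the standard basis). Since V is invertible (lower-triangular with 1s on the diagonal, up to permutation), solve by back-substitution:
  V =
[[0, 1, 1],
 [1, 1, 0],
 [1, 0, 0]]
  V a = (2, -1, -2)
Solving gives a = (-2, 1, 1).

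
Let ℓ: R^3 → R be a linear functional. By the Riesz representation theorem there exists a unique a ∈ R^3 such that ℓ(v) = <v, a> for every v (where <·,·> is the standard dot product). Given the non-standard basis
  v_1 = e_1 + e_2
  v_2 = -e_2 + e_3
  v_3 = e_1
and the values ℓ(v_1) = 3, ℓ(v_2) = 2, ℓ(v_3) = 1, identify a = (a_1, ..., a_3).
a = (1, 2, 4)

Write a = (a_1, ..., a_3) in the standard basis. For each basis vector v_i, ℓ(v_i) = <v_i, a> is a linear equation in the a_j's. Collect the n equations into a matrix system V a = ℓ, where row i of V is v_i (expressed in the standard basis). Since V is invertible (lower-triangular with 1s on the diagonal, up to permutation), solve by back-substitution:
  V =
[[1, 1, 0],
 [0, -1, 1],
 [1, 0, 0]]
  V a = (3, 2, 1)
Solving gives a = (1, 2, 4).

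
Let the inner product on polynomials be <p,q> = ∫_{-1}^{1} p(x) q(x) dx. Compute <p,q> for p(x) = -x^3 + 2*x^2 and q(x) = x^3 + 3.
<p,q> = 26/7

Expand the product: p(x)·q(x) = -x^6 + 2*x^5 - 3*x^3 + 6*x^2.
∫_{-1}^{1} of each monomial x^k gives [2/(k+1) if k even, 0 if k odd]. Integrating term-by-term (or equivalently evaluating the antiderivative F(x) = -x^7/7 + x^6/3 - 3*x^4/4 + 2*x^3 at the endpoints):
  F(1) − F(−1) = 121/84 − (-191/84) = 26/7.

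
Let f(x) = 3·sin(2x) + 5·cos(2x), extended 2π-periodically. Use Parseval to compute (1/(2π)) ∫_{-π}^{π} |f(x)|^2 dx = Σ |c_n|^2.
Σ |c_n|^2 = 17

Expand |f|^2 and use orthogonality of {sin(nx), cos(mx)} on [-π, π]:
  ∫_{-π}^{π} sin(nx)^2 dx = π, ∫ cos(mx)^2 dx = π, and cross terms integrate to 0.
So ∫_{-π}^{π} f(x)^2 dx = 3^2 · π + 5^2 · π = (9 + 25)π.
Divide by 2π: (9 + 25)/2 = 17.
By Parseval, this equals Σ |c_n|^2.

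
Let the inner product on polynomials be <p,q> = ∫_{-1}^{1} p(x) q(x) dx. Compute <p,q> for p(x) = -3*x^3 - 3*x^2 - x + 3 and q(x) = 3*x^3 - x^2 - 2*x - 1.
<p,q> = -508/105

Expand the product: p(x)·q(x) = -9*x^6 - 6*x^5 + 6*x^4 + 19*x^3 + 2*x^2 - 5*x - 3.
∫_{-1}^{1} of each monomial x^k gives [2/(k+1) if k even, 0 if k odd]. Integrating term-by-term (or equivalently evaluating the antiderivative F(x) = -9*x^7/7 - x^6 + 6*x^5/5 + 19*x^4/4 + 2*x^3/3 - 5*x^2/2 - 3*x at the endpoints):
  F(1) − F(−1) = -491/420 − (1541/420) = -508/105.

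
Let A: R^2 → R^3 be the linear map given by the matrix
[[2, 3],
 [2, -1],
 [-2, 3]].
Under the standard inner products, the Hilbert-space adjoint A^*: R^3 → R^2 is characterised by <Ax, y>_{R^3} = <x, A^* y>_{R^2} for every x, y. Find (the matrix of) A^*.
A^* = A^T =
[[2, 2, -2],
 [3, -1, 3]]

For real matrices with standard dot products, the defining identity <Ax, y> = <x, A^* y> gives (Ax)^T y = x^T (A^*) y, i.e. x^T A^T y = x^T (A^*) y. Since this holds for all x, y, we must have A^* = A^T. Therefore
A^* =
[[2, 2, -2],
 [3, -1, 3]].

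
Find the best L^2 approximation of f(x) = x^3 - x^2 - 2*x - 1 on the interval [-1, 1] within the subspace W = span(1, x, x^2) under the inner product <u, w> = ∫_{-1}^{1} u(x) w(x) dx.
g(x) = -x^2 - 7*x/5 - 1

The best approximation g ∈ W is the orthogonal projection of f onto W. Writing g = a_0 + a_1 x + a_2 x^2, the coefficients solve the normal equations G · a = b where
  G_{ij} = <φ_i, φ_j> and b_i = <f, φ_i>, with φ_0 = 1, φ_1 = x, φ_2 = x^2.
G =
  [2, 0, 2/3]
  [0, 2/3, 0]
  [2/3, 0, 2/5],
b = (-8/3, -14/15, -16/15).
Solving gives a_0 = -1, a_1 = -7/5, a_2 = -1, so
  g(x) = -x^2 - 7*x/5 - 1.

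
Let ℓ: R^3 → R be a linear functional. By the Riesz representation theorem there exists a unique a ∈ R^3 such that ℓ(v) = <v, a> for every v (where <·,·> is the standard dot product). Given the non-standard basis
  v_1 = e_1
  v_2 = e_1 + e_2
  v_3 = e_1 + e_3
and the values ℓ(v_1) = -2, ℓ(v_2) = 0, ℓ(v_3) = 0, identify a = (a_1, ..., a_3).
a = (-2, 2, 2)

Write a = (a_1, ..., a_3) in the standard basis. For each basis vector v_i, ℓ(v_i) = <v_i, a> is a linear equation in the a_j's. Collect the n equations into a matrix system V a = ℓ, where row i of V is v_i (expressed in the standard basis). Since V is invertible (lower-triangular with 1s on the diagonal, up to permutation), solve by back-substitution:
  V =
[[1, 0, 0],
 [1, 1, 0],
 [1, 0, 1]]
  V a = (-2, 0, 0)
Solving gives a = (-2, 2, 2).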